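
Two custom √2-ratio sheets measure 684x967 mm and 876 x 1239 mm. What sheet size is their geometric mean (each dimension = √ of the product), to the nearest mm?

774 × 1095 mm

Short side: √(684 · 876) = √599184 ≈ 774.1 → 774 mm
Long side: √(967 · 1239) = √1198113 ≈ 1094.6 → 1095 mm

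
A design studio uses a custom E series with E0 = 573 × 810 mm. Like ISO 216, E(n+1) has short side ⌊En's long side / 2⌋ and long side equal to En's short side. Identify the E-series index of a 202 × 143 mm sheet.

E4

E0: 573 × 810 mm
E1: 405 × 573 mm
E2: 286 × 405 mm
E3: 202 × 286 mm
E4: 143 × 202 mm
E5: 101 × 143 mm
→ matches E4.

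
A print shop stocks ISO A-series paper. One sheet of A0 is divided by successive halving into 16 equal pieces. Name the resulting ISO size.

A4

16 = 2^4, so 4 halving steps.
A0 → A1 → … → A4 after 4 steps.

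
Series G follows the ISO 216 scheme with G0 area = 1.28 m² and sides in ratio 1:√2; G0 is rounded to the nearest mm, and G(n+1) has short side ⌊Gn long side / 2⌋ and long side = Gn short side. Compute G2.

475 × 672 mm

Let G0's short side be w mm. w · w√2 = 1.28 m² = 1,280,000 mm², so w ≈ 951.4 mm and w√2 ≈ 1345.4 mm → G0 = 951 × 1345 mm.
G1: ⌊1345/2⌋ × 951 = 672 × 951 mm
G2: ⌊951/2⌋ × 672 = 475 × 672 mm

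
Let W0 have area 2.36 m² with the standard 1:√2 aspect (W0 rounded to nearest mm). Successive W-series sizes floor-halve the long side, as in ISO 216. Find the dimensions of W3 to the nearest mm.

456 × 646 mm

Let W0's short side be w mm. w · w√2 = 2.36 m² = 2,360,000 mm², so w ≈ 1291.8 mm and w√2 ≈ 1826.9 mm → W0 = 1292 × 1827 mm.
W1: ⌊1827/2⌋ × 1292 = 913 × 1292 mm
W2: ⌊1292/2⌋ × 913 = 646 × 913 mm
W3: ⌊913/2⌋ × 646 = 456 × 646 mm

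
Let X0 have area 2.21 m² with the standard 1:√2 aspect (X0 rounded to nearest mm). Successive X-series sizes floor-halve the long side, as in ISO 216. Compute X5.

221 × 312 mm

Let X0's short side be w mm. w · w√2 = 2.21 m² = 2,210,000 mm², so w ≈ 1250.1 mm and w√2 ≈ 1767.9 mm → X0 = 1250 × 1768 mm.
X1: ⌊1768/2⌋ × 1250 = 884 × 1250 mm
X2: ⌊1250/2⌋ × 884 = 625 × 884 mm
X3: ⌊884/2⌋ × 625 = 442 × 625 mm
X4: ⌊625/2⌋ × 442 = 312 × 442 mm
X5: ⌊442/2⌋ × 312 = 221 × 312 mm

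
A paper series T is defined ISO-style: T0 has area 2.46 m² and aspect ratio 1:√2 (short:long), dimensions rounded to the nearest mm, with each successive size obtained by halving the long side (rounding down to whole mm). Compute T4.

Let T0's short side be w mm. w · w√2 = 2.46 m² = 2,460,000 mm², so w ≈ 1318.9 mm and w√2 ≈ 1865.2 mm → T0 = 1319 × 1865 mm.
T1: ⌊1865/2⌋ × 1319 = 932 × 1319 mm
T2: ⌊1319/2⌋ × 932 = 659 × 932 mm
T3: ⌊932/2⌋ × 659 = 466 × 659 mm
T4: ⌊659/2⌋ × 466 = 329 × 466 mm

329 × 466 mm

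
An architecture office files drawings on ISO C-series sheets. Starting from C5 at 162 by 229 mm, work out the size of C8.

57 × 81 mm

C6: ⌊229/2⌋ × 162 = 114 × 162 mm
C7: ⌊162/2⌋ × 114 = 81 × 114 mm
C8: ⌊114/2⌋ × 81 = 57 × 81 mm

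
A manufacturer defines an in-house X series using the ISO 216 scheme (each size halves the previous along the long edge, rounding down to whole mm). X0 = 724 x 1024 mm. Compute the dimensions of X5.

X1: ⌊1024/2⌋ × 724 = 512 × 724 mm
X2: ⌊724/2⌋ × 512 = 362 × 512 mm
X3: ⌊512/2⌋ × 362 = 256 × 362 mm
X4: ⌊362/2⌋ × 256 = 181 × 256 mm
X5: ⌊256/2⌋ × 181 = 128 × 181 mm

128 × 181 mm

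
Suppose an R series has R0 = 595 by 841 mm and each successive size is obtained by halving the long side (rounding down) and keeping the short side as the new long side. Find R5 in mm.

105 × 148 mm

R1: ⌊841/2⌋ × 595 = 420 × 595 mm
R2: ⌊595/2⌋ × 420 = 297 × 420 mm
R3: ⌊420/2⌋ × 297 = 210 × 297 mm
R4: ⌊297/2⌋ × 210 = 148 × 210 mm
R5: ⌊210/2⌋ × 148 = 105 × 148 mm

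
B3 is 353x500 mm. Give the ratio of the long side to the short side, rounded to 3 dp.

500 / 353 = 1.416
ISO 216 targets √2 ≈ 1.414; the +0.002 deviation is from mm rounding.

1.416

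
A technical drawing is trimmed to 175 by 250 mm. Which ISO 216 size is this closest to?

B5 (176 × 250 mm)

Aspect ratio 250/175 ≈ 1.429 — close to the ISO √2 ≈ 1.414.
In the B-series (B0 = 1000 × 1414 mm): B5 = 176 × 250 mm.
Off by 1 mm total — nearest standard size.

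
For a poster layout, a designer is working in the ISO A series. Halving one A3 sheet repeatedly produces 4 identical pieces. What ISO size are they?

A5

4 = 2^2, so 2 halving steps.
A3 → A4 → … → A5 after 2 steps.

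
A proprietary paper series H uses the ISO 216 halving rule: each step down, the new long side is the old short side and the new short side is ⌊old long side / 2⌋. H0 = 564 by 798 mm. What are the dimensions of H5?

H1: ⌊798/2⌋ × 564 = 399 × 564 mm
H2: ⌊564/2⌋ × 399 = 282 × 399 mm
H3: ⌊399/2⌋ × 282 = 199 × 282 mm
H4: ⌊282/2⌋ × 199 = 141 × 199 mm
H5: ⌊199/2⌋ × 141 = 99 × 141 mm

99 × 141 mm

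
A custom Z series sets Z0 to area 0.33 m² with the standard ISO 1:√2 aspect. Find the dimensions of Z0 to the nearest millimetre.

Let the short side be w mm. Then w · w√2 = 0.33 m² = 330,000 mm².
w² = 330,000/√2, so w ≈ 483.1 mm; long side = w√2 ≈ 683.1 mm.

483 × 683 mm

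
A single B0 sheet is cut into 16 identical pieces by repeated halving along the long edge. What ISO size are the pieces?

B4

16 = 2^4, so 4 halving steps.
B0 → B1 → … → B4 after 4 steps.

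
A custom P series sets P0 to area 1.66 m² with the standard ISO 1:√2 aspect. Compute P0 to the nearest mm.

Let the short side be w mm. Then w · w√2 = 1.66 m² = 1,660,000 mm².
w² = 1,660,000/√2, so w ≈ 1083.4 mm; long side = w√2 ≈ 1532.2 mm.

1083 × 1532 mm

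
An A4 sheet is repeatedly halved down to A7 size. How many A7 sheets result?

Each ISO step halves the sheet: 1 × A4 → 2 × A5 → 4 × A6 → 8 × A7
From A4 to A7 is 3 halving steps: 2^3 = 8.

8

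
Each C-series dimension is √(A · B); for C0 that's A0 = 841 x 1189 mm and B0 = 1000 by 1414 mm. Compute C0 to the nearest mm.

Short: √(841 · 1000) = √841000 ≈ 917.1 mm.
Long: √(1189 · 1414) = √1681246 ≈ 1296.6 mm.

917 × 1297 mm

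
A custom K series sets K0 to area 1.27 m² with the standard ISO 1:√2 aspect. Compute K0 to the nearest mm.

948 × 1340 mm

Let the short side be w mm. Then w · w√2 = 1.27 m² = 1,270,000 mm².
w² = 1,270,000/√2, so w ≈ 947.6 mm; long side = w√2 ≈ 1340.2 mm.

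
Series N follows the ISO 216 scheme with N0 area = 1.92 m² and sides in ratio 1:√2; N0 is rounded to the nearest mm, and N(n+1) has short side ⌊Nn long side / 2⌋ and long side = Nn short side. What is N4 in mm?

Let N0's short side be w mm. w · w√2 = 1.92 m² = 1,920,000 mm², so w ≈ 1165.2 mm and w√2 ≈ 1647.8 mm → N0 = 1165 × 1648 mm.
N1: ⌊1648/2⌋ × 1165 = 824 × 1165 mm
N2: ⌊1165/2⌋ × 824 = 582 × 824 mm
N3: ⌊824/2⌋ × 582 = 412 × 582 mm
N4: ⌊582/2⌋ × 412 = 291 × 412 mm

291 × 412 mm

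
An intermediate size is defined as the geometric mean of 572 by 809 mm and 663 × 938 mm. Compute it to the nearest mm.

616 × 871 mm

Short side: √(572 · 663) = √379236 ≈ 615.8 → 616 mm
Long side: √(809 · 938) = √758842 ≈ 871.1 → 871 mm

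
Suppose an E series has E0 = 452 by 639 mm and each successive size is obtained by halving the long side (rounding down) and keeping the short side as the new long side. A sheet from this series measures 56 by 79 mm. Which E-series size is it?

E6

E0: 452 × 639 mm
E1: 319 × 452 mm
E2: 226 × 319 mm
E3: 159 × 226 mm
E4: 113 × 159 mm
E5: 79 × 113 mm
E6: 56 × 79 mm
E7: 39 × 56 mm
→ matches E6.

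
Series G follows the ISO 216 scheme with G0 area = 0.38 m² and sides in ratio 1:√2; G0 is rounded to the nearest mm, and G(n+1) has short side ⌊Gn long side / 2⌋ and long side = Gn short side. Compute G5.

Let G0's short side be w mm. w · w√2 = 0.38 m² = 380,000 mm², so w ≈ 518.4 mm and w√2 ≈ 733.1 mm → G0 = 518 × 733 mm.
G1: ⌊733/2⌋ × 518 = 366 × 518 mm
G2: ⌊518/2⌋ × 366 = 259 × 366 mm
G3: ⌊366/2⌋ × 259 = 183 × 259 mm
G4: ⌊259/2⌋ × 183 = 129 × 183 mm
G5: ⌊183/2⌋ × 129 = 91 × 129 mm

91 × 129 mm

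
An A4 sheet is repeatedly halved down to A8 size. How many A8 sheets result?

A4 = 210 × 297 mm; A8 = 52 × 74 mm.
Each halving step doubles the count; 4 steps from A4 to A8.
2^4 = 16.

16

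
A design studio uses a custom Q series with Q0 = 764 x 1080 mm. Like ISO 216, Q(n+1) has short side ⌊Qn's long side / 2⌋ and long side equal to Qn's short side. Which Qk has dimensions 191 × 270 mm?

Q4

Q0: 764 × 1080 mm
Q1: 540 × 764 mm
Q2: 382 × 540 mm
Q3: 270 × 382 mm
Q4: 191 × 270 mm
Q5: 135 × 191 mm
→ matches Q4.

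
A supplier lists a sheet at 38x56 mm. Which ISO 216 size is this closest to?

C9 (40 × 57 mm)

Aspect ratio 56/38 ≈ 1.474 (ISO target is √2 ≈ 1.414).
In the C-series (envelope sizes, between A and B): C9 = 40 × 57 mm.
Off by 3 mm total — nearest standard size.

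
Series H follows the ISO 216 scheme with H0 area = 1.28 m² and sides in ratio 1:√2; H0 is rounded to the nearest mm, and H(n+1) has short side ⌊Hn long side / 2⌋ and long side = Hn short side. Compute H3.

Let H0's short side be w mm. w · w√2 = 1.28 m² = 1,280,000 mm², so w ≈ 951.4 mm and w√2 ≈ 1345.4 mm → H0 = 951 × 1345 mm.
H1: ⌊1345/2⌋ × 951 = 672 × 951 mm
H2: ⌊951/2⌋ × 672 = 475 × 672 mm
H3: ⌊672/2⌋ × 475 = 336 × 475 mm

336 × 475 mm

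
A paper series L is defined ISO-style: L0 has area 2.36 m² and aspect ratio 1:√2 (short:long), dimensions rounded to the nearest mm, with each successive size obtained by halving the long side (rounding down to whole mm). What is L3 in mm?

Let L0's short side be w mm. w · w√2 = 2.36 m² = 2,360,000 mm², so w ≈ 1291.8 mm and w√2 ≈ 1826.9 mm → L0 = 1292 × 1827 mm.
L1: ⌊1827/2⌋ × 1292 = 913 × 1292 mm
L2: ⌊1292/2⌋ × 913 = 646 × 913 mm
L3: ⌊913/2⌋ × 646 = 456 × 646 mm

456 × 646 mm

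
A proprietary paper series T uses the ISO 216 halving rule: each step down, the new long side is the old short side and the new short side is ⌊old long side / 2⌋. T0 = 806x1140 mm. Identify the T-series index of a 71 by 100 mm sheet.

T0: 806 × 1140 mm
T1: 570 × 806 mm
T2: 403 × 570 mm
T3: 285 × 403 mm
T4: 201 × 285 mm
T5: 142 × 201 mm
T6: 100 × 142 mm
T7: 71 × 100 mm
T8: 50 × 71 mm
→ matches T7.

T7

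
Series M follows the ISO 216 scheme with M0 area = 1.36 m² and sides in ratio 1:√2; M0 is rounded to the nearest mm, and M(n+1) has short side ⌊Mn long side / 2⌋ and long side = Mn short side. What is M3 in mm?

Let M0's short side be w mm. w · w√2 = 1.36 m² = 1,360,000 mm², so w ≈ 980.6 mm and w√2 ≈ 1386.8 mm → M0 = 981 × 1387 mm.
M1: ⌊1387/2⌋ × 981 = 693 × 981 mm
M2: ⌊981/2⌋ × 693 = 490 × 693 mm
M3: ⌊693/2⌋ × 490 = 346 × 490 mm

346 × 490 mm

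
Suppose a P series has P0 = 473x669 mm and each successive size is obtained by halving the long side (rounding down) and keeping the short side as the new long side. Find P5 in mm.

P1 = 334 × 473 mm (from P0 by 1 halving).
P2: ⌊473/2⌋ × 334 = 236 × 334 mm
P3: ⌊334/2⌋ × 236 = 167 × 236 mm
P4: ⌊236/2⌋ × 167 = 118 × 167 mm
P5: ⌊167/2⌋ × 118 = 83 × 118 mm

83 × 118 mm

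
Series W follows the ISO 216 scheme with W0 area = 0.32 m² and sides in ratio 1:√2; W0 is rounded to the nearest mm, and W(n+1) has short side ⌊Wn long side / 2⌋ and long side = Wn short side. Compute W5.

Let W0's short side be w mm. w · w√2 = 0.32 m² = 320,000 mm², so w ≈ 475.7 mm and w√2 ≈ 672.7 mm → W0 = 476 × 673 mm.
W1: ⌊673/2⌋ × 476 = 336 × 476 mm
W2: ⌊476/2⌋ × 336 = 238 × 336 mm
W3: ⌊336/2⌋ × 238 = 168 × 238 mm
W4: ⌊238/2⌋ × 168 = 119 × 168 mm
W5: ⌊168/2⌋ × 119 = 84 × 119 mm

84 × 119 mm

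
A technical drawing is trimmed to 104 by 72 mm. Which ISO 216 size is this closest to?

A7 (74 × 105 mm)

Aspect ratio 104/72 ≈ 1.444 (ISO target is √2 ≈ 1.414).
In the A-series (A0 area = 1 m²): A7 = 74 × 105 mm.
Off by 3 mm total — nearest standard size.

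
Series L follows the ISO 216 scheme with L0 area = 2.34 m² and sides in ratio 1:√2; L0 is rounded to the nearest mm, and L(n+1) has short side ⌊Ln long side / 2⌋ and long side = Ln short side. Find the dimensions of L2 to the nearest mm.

Let L0's short side be w mm. w · w√2 = 2.34 m² = 2,340,000 mm², so w ≈ 1286.3 mm and w√2 ≈ 1819.1 mm → L0 = 1286 × 1819 mm.
L1: ⌊1819/2⌋ × 1286 = 909 × 1286 mm
L2: ⌊1286/2⌋ × 909 = 643 × 909 mm

643 × 909 mm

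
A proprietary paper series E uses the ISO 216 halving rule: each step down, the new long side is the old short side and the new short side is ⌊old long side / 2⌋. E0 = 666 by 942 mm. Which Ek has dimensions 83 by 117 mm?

E0: 666 × 942 mm
E1: 471 × 666 mm
E2: 333 × 471 mm
E3: 235 × 333 mm
E4: 166 × 235 mm
E5: 117 × 166 mm
E6: 83 × 117 mm
E7: 58 × 83 mm
→ matches E6.

E6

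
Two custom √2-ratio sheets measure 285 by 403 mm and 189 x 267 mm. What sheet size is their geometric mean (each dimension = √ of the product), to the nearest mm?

Short side: √(285 · 189) = √53865 ≈ 232.1 → 232 mm
Long side: √(403 · 267) = √107601 ≈ 328.0 → 328 mm

232 × 328 mm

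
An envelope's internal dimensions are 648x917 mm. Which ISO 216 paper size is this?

C1 (648 × 917 mm)

Aspect ratio 917/648 ≈ 1.415 — close to the ISO √2 ≈ 1.414.
In the C-series (envelope sizes, between A and B): C1 = 648 × 917 mm.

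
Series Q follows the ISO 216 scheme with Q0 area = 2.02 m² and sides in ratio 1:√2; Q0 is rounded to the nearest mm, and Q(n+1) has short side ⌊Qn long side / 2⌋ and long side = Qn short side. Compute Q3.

Let Q0's short side be w mm. w · w√2 = 2.02 m² = 2,020,000 mm², so w ≈ 1195.1 mm and w√2 ≈ 1690.2 mm → Q0 = 1195 × 1690 mm.
Q1: ⌊1690/2⌋ × 1195 = 845 × 1195 mm
Q2: ⌊1195/2⌋ × 845 = 597 × 845 mm
Q3: ⌊845/2⌋ × 597 = 422 × 597 mm

422 × 597 mm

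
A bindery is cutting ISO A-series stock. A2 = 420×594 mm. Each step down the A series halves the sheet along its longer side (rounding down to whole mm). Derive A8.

52 × 74 mm

A3: ⌊594/2⌋ × 420 = 297 × 420 mm
A4: ⌊420/2⌋ × 297 = 210 × 297 mm
A5: ⌊297/2⌋ × 210 = 148 × 210 mm
A6: ⌊210/2⌋ × 148 = 105 × 148 mm
A7: ⌊148/2⌋ × 105 = 74 × 105 mm
A8: ⌊105/2⌋ × 74 = 52 × 74 mm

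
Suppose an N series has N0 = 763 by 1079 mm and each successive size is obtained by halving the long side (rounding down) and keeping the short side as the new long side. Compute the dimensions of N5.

134 × 190 mm

N1: ⌊1079/2⌋ × 763 = 539 × 763 mm
N2: ⌊763/2⌋ × 539 = 381 × 539 mm
N3: ⌊539/2⌋ × 381 = 269 × 381 mm
N4: ⌊381/2⌋ × 269 = 190 × 269 mm
N5: ⌊269/2⌋ × 190 = 134 × 190 mm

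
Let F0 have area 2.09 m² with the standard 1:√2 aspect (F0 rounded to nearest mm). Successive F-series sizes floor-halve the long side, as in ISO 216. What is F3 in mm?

Let F0's short side be w mm. w · w√2 = 2.09 m² = 2,090,000 mm², so w ≈ 1215.7 mm and w√2 ≈ 1719.2 mm → F0 = 1216 × 1719 mm.
F1: ⌊1719/2⌋ × 1216 = 859 × 1216 mm
F2: ⌊1216/2⌋ × 859 = 608 × 859 mm
F3: ⌊859/2⌋ × 608 = 429 × 608 mm

429 × 608 mm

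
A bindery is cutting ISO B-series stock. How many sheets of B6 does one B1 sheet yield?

Each ISO step halves the sheet: 1 × B1 → 2 × B2 → 4 × B3 → 8 × B4 → …
From B1 to B6 is 5 halving steps: 2^5 = 32.

32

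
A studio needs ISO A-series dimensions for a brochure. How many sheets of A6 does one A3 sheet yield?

8

Each ISO step halves the sheet: 1 × A3 → 2 × A4 → 4 × A5 → 8 × A6
From A3 to A6 is 3 halving steps: 2^3 = 8.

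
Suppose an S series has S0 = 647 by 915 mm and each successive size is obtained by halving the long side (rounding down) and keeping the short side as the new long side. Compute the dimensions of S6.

S1 = 457 × 647 mm (from S0 by 1 halving).
S2: ⌊647/2⌋ × 457 = 323 × 457 mm
S3: ⌊457/2⌋ × 323 = 228 × 323 mm
S4: ⌊323/2⌋ × 228 = 161 × 228 mm
S5: ⌊228/2⌋ × 161 = 114 × 161 mm
S6: ⌊161/2⌋ × 114 = 80 × 114 mm

80 × 114 mm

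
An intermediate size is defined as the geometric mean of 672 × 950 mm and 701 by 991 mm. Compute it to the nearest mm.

686 × 970 mm

Short side: √(672 · 701) = √471072 ≈ 686.3 → 686 mm
Long side: √(950 · 991) = √941450 ≈ 970.3 → 970 mm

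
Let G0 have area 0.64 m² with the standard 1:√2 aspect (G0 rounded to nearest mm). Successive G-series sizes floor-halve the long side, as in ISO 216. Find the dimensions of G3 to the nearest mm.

237 × 336 mm

Let G0's short side be w mm. w · w√2 = 0.64 m² = 640,000 mm², so w ≈ 672.7 mm and w√2 ≈ 951.4 mm → G0 = 673 × 951 mm.
G1: ⌊951/2⌋ × 673 = 475 × 673 mm
G2: ⌊673/2⌋ × 475 = 336 × 475 mm
G3: ⌊475/2⌋ × 336 = 237 × 336 mm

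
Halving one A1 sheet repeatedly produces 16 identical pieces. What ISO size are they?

16 = 2^4, so 4 halving steps.
A1 → A2 → … → A5 after 4 steps.

A5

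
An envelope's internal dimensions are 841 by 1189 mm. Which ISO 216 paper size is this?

A0 (841 × 1189 mm)

Aspect ratio 1189/841 ≈ 1.414 — close to the ISO √2 ≈ 1.414.
In the A-series (A0 area = 1 m²): A0 = 841 × 1189 mm.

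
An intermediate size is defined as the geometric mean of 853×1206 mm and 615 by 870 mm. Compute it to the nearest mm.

Short side: √(853 · 615) = √524595 ≈ 724.3 → 724 mm
Long side: √(1206 · 870) = √1049220 ≈ 1024.3 → 1024 mm

724 × 1024 mm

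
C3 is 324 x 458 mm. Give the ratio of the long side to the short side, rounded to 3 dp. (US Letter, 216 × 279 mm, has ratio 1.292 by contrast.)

458 / 324 = 1.414
Matches √2 ≈ 1.414 — the ISO 216 defining ratio.

1.414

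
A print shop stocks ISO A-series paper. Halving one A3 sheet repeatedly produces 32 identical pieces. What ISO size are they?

32 = 2^5, so 5 halving steps.
A3 → A4 → … → A8 after 5 steps.

A8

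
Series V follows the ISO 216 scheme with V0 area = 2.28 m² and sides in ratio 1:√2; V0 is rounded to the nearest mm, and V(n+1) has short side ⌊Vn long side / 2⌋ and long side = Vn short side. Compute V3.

449 × 635 mm

Let V0's short side be w mm. w · w√2 = 2.28 m² = 2,280,000 mm², so w ≈ 1269.7 mm and w√2 ≈ 1795.7 mm → V0 = 1270 × 1796 mm.
V1: ⌊1796/2⌋ × 1270 = 898 × 1270 mm
V2: ⌊1270/2⌋ × 898 = 635 × 898 mm
V3: ⌊898/2⌋ × 635 = 449 × 635 mm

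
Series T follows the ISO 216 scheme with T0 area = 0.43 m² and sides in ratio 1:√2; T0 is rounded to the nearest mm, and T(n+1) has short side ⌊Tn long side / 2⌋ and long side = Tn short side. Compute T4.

Let T0's short side be w mm. w · w√2 = 0.43 m² = 430,000 mm², so w ≈ 551.4 mm and w√2 ≈ 779.8 mm → T0 = 551 × 780 mm.
T1: ⌊780/2⌋ × 551 = 390 × 551 mm
T2: ⌊551/2⌋ × 390 = 275 × 390 mm
T3: ⌊390/2⌋ × 275 = 195 × 275 mm
T4: ⌊275/2⌋ × 195 = 137 × 195 mm

137 × 195 mm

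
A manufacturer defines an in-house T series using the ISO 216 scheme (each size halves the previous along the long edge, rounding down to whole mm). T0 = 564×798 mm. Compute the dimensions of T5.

T1: ⌊798/2⌋ × 564 = 399 × 564 mm
T2: ⌊564/2⌋ × 399 = 282 × 399 mm
T3: ⌊399/2⌋ × 282 = 199 × 282 mm
T4: ⌊282/2⌋ × 199 = 141 × 199 mm
T5: ⌊199/2⌋ × 141 = 99 × 141 mm

99 × 141 mm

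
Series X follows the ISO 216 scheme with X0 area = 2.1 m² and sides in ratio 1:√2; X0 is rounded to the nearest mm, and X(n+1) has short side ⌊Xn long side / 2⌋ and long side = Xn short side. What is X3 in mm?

430 × 609 mm

Let X0's short side be w mm. w · w√2 = 2.1 m² = 2,100,000 mm², so w ≈ 1218.6 mm and w√2 ≈ 1723.3 mm → X0 = 1219 × 1723 mm.
X1: ⌊1723/2⌋ × 1219 = 861 × 1219 mm
X2: ⌊1219/2⌋ × 861 = 609 × 861 mm
X3: ⌊861/2⌋ × 609 = 430 × 609 mm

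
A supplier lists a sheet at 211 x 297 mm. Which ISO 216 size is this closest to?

Aspect ratio 297/211 ≈ 1.408 — close to the ISO √2 ≈ 1.414.
In the A-series (A0 area = 1 m²): A4 = 210 × 297 mm.
Off by 1 mm total — nearest standard size.

A4 (210 × 297 mm)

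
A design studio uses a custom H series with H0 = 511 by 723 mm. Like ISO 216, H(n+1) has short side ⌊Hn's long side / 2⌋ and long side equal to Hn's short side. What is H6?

63 × 90 mm

H1 = 361 × 511 mm (from H0 by 1 halving).
H2: ⌊511/2⌋ × 361 = 255 × 361 mm
H3: ⌊361/2⌋ × 255 = 180 × 255 mm
H4: ⌊255/2⌋ × 180 = 127 × 180 mm
H5: ⌊180/2⌋ × 127 = 90 × 127 mm
H6: ⌊127/2⌋ × 90 = 63 × 90 mm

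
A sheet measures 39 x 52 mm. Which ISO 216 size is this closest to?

Aspect ratio 52/39 ≈ 1.333 (ISO target is √2 ≈ 1.414).
In the A-series (A0 area = 1 m²): A9 = 37 × 52 mm.
Off by 2 mm total — nearest standard size.

A9 (37 × 52 mm)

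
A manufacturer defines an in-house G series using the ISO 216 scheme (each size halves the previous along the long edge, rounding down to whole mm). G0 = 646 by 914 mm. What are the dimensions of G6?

G1: ⌊914/2⌋ × 646 = 457 × 646 mm
G2: ⌊646/2⌋ × 457 = 323 × 457 mm
G3: ⌊457/2⌋ × 323 = 228 × 323 mm
G4: ⌊323/2⌋ × 228 = 161 × 228 mm
G5: ⌊228/2⌋ × 161 = 114 × 161 mm
G6: ⌊161/2⌋ × 114 = 80 × 114 mm

80 × 114 mm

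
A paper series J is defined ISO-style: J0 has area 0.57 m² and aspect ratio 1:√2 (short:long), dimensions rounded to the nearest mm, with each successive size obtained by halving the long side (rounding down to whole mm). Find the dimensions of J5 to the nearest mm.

Let J0's short side be w mm. w · w√2 = 0.57 m² = 570,000 mm², so w ≈ 634.9 mm and w√2 ≈ 897.8 mm → J0 = 635 × 898 mm.
J1: ⌊898/2⌋ × 635 = 449 × 635 mm
J2: ⌊635/2⌋ × 449 = 317 × 449 mm
J3: ⌊449/2⌋ × 317 = 224 × 317 mm
J4: ⌊317/2⌋ × 224 = 158 × 224 mm
J5: ⌊224/2⌋ × 158 = 112 × 158 mm

112 × 158 mm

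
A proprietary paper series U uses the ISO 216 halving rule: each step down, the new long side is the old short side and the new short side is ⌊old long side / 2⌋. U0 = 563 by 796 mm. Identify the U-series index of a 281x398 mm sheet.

U0: 563 × 796 mm
U1: 398 × 563 mm
U2: 281 × 398 mm
U3: 199 × 281 mm
→ matches U2.

U2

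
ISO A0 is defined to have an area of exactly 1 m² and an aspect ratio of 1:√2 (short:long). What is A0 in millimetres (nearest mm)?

841 × 1189 mm

Let the short side be w mm. Then the long side is w√2 and w · w√2 = 10⁶ mm².
w² = 10⁶/√2, so w = 1000 / 2^(1/4) ≈ 840.9 mm; long side = 1000 · 2^(1/4) ≈ 1189.2 mm.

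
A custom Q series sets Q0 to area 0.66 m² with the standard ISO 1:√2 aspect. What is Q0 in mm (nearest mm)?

Let the short side be w mm. Then w · w√2 = 0.66 m² = 660,000 mm².
w² = 660,000/√2, so w ≈ 683.1 mm; long side = w√2 ≈ 966.1 mm.

683 × 966 mm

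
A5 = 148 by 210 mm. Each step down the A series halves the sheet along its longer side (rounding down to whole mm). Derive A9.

A6: ⌊210/2⌋ × 148 = 105 × 148 mm
A7: ⌊148/2⌋ × 105 = 74 × 105 mm
A8: ⌊105/2⌋ × 74 = 52 × 74 mm
A9: ⌊74/2⌋ × 52 = 37 × 52 mm

37 × 52 mm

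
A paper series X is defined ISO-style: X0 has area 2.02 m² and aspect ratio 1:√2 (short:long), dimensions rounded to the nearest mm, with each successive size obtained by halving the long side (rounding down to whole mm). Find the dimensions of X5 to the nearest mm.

Let X0's short side be w mm. w · w√2 = 2.02 m² = 2,020,000 mm², so w ≈ 1195.1 mm and w√2 ≈ 1690.2 mm → X0 = 1195 × 1690 mm.
X1: ⌊1690/2⌋ × 1195 = 845 × 1195 mm
X2: ⌊1195/2⌋ × 845 = 597 × 845 mm
X3: ⌊845/2⌋ × 597 = 422 × 597 mm
X4: ⌊597/2⌋ × 422 = 298 × 422 mm
X5: ⌊422/2⌋ × 298 = 211 × 298 mm

211 × 298 mm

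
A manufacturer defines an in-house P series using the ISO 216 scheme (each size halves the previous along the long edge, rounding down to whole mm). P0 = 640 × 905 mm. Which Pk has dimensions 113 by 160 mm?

P5

P0: 640 × 905 mm
P1: 452 × 640 mm
P2: 320 × 452 mm
P3: 226 × 320 mm
P4: 160 × 226 mm
P5: 113 × 160 mm
P6: 80 × 113 mm
→ matches P5.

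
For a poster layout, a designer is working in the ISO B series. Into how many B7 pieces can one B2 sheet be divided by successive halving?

32

Each ISO step halves the sheet: 1 × B2 → 2 × B3 → 4 × B4 → 8 × B5 → …
From B2 to B7 is 5 halving steps: 2^5 = 32.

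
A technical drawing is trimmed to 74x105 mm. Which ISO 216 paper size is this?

A7 (74 × 105 mm)

Aspect ratio 105/74 ≈ 1.419 — close to the ISO √2 ≈ 1.414.
In the A-series (A0 area = 1 m²): A7 = 74 × 105 mm.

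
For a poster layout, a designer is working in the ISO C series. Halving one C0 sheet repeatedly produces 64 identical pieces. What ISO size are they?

64 = 2^6, so 6 halving steps.
C0 → C1 → … → C6 after 6 steps.

C6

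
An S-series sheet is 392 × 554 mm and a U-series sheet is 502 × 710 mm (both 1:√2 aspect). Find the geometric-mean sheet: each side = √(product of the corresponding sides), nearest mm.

444 × 627 mm

Short side: √(392 · 502) = √196784 ≈ 443.6 → 444 mm
Long side: √(554 · 710) = √393340 ≈ 627.2 → 627 mm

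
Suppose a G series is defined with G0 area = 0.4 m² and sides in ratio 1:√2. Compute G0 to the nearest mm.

Let the short side be w mm. Then w · w√2 = 0.4 m² = 400,000 mm².
w² = 400,000/√2, so w ≈ 531.8 mm; long side = w√2 ≈ 752.1 mm.

532 × 752 mm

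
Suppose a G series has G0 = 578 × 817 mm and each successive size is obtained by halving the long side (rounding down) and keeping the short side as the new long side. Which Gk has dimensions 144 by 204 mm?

G4

G0: 578 × 817 mm
G1: 408 × 578 mm
G2: 289 × 408 mm
G3: 204 × 289 mm
G4: 144 × 204 mm
G5: 102 × 144 mm
→ matches G4.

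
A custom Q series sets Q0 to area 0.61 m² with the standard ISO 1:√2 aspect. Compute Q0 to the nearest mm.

Let the short side be w mm. Then w · w√2 = 0.61 m² = 610,000 mm².
w² = 610,000/√2, so w ≈ 656.8 mm; long side = w√2 ≈ 928.8 mm.

657 × 929 mm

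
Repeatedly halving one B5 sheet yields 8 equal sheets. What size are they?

8 = 2^3, so 3 halving steps.
B5 → B6 → … → B8 after 3 steps.

B8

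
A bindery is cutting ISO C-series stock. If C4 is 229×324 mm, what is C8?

C5: ⌊324/2⌋ × 229 = 162 × 229 mm
C6: ⌊229/2⌋ × 162 = 114 × 162 mm
C7: ⌊162/2⌋ × 114 = 81 × 114 mm
C8: ⌊114/2⌋ × 81 = 57 × 81 mm

57 × 81 mm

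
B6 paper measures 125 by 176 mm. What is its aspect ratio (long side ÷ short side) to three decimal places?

176 / 125 = 1.408
ISO 216 targets √2 ≈ 1.414; the -0.006 deviation is from mm rounding.

1.408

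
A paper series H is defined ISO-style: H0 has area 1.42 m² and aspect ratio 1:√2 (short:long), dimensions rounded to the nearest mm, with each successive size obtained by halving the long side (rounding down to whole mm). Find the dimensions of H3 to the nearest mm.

354 × 501 mm

Let H0's short side be w mm. w · w√2 = 1.42 m² = 1,420,000 mm², so w ≈ 1002.0 mm and w√2 ≈ 1417.1 mm → H0 = 1002 × 1417 mm.
H1: ⌊1417/2⌋ × 1002 = 708 × 1002 mm
H2: ⌊1002/2⌋ × 708 = 501 × 708 mm
H3: ⌊708/2⌋ × 501 = 354 × 501 mm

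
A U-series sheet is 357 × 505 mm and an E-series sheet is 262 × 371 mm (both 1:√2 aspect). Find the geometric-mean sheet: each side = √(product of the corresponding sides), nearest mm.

306 × 433 mm

Short side: √(357 · 262) = √93534 ≈ 305.8 → 306 mm
Long side: √(505 · 371) = √187355 ≈ 432.8 → 433 mm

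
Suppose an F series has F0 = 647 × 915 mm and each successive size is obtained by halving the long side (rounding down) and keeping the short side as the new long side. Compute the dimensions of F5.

F1: ⌊915/2⌋ × 647 = 457 × 647 mm
F2: ⌊647/2⌋ × 457 = 323 × 457 mm
F3: ⌊457/2⌋ × 323 = 228 × 323 mm
F4: ⌊323/2⌋ × 228 = 161 × 228 mm
F5: ⌊228/2⌋ × 161 = 114 × 161 mm

114 × 161 mm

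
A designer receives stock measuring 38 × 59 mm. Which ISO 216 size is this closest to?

C9 (40 × 57 mm)

Aspect ratio 59/38 ≈ 1.553 (ISO target is √2 ≈ 1.414).
In the C-series (envelope sizes, between A and B): C9 = 40 × 57 mm.
Off by 4 mm total — nearest standard size.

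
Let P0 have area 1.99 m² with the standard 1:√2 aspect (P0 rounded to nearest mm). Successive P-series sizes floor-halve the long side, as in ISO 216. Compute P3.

Let P0's short side be w mm. w · w√2 = 1.99 m² = 1,990,000 mm², so w ≈ 1186.2 mm and w√2 ≈ 1677.6 mm → P0 = 1186 × 1678 mm.
P1: ⌊1678/2⌋ × 1186 = 839 × 1186 mm
P2: ⌊1186/2⌋ × 839 = 593 × 839 mm
P3: ⌊839/2⌋ × 593 = 419 × 593 mm

419 × 593 mm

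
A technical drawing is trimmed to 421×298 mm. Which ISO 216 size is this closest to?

A3 (297 × 420 mm)

Aspect ratio 421/298 ≈ 1.413 — close to the ISO √2 ≈ 1.414.
In the A-series (A0 area = 1 m²): A3 = 297 × 420 mm.
Off by 2 mm total — nearest standard size.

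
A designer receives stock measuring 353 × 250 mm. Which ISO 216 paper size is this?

B4 (250 × 353 mm)

Aspect ratio 353/250 ≈ 1.412 — close to the ISO √2 ≈ 1.414.
In the B-series (B0 = 1000 × 1414 mm): B4 = 250 × 353 mm.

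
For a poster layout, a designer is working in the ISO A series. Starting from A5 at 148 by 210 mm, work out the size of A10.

26 × 37 mm

A6: ⌊210/2⌋ × 148 = 105 × 148 mm
A7: ⌊148/2⌋ × 105 = 74 × 105 mm
A8: ⌊105/2⌋ × 74 = 52 × 74 mm
A9: ⌊74/2⌋ × 52 = 37 × 52 mm
A10: ⌊52/2⌋ × 37 = 26 × 37 mm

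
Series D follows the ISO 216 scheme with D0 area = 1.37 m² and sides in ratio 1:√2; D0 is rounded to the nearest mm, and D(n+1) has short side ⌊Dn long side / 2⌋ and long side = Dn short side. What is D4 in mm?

246 × 348 mm

Let D0's short side be w mm. w · w√2 = 1.37 m² = 1,370,000 mm², so w ≈ 984.2 mm and w√2 ≈ 1391.9 mm → D0 = 984 × 1392 mm.
D1: ⌊1392/2⌋ × 984 = 696 × 984 mm
D2: ⌊984/2⌋ × 696 = 492 × 696 mm
D3: ⌊696/2⌋ × 492 = 348 × 492 mm
D4: ⌊492/2⌋ × 348 = 246 × 348 mm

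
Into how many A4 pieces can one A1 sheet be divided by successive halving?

Each ISO step halves the sheet: 1 × A1 → 2 × A2 → 4 × A3 → 8 × A4
From A1 to A4 is 3 halving steps: 2^3 = 8.

8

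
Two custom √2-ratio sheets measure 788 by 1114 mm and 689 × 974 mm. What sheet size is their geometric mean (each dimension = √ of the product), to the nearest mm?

Short side: √(788 · 689) = √542932 ≈ 736.8 → 737 mm
Long side: √(1114 · 974) = √1085036 ≈ 1041.7 → 1042 mm

737 × 1042 mm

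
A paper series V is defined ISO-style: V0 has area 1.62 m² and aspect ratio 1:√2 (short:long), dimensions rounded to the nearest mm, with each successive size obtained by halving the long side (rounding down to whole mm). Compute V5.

Let V0's short side be w mm. w · w√2 = 1.62 m² = 1,620,000 mm², so w ≈ 1070.3 mm and w√2 ≈ 1513.6 mm → V0 = 1070 × 1514 mm.
V1: ⌊1514/2⌋ × 1070 = 757 × 1070 mm
V2: ⌊1070/2⌋ × 757 = 535 × 757 mm
V3: ⌊757/2⌋ × 535 = 378 × 535 mm
V4: ⌊535/2⌋ × 378 = 267 × 378 mm
V5: ⌊378/2⌋ × 267 = 189 × 267 mm

189 × 267 mm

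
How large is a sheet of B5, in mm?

B0 = 1000 × 1414 mm (B0 has a 1000 mm short side, aspect 1:√2).
B1: ⌊1414/2⌋ × 1000 = 707 × 1000 mm
B2: ⌊1000/2⌋ × 707 = 500 × 707 mm
B3: ⌊707/2⌋ × 500 = 353 × 500 mm
B4: ⌊500/2⌋ × 353 = 250 × 353 mm
B5: ⌊353/2⌋ × 250 = 176 × 250 mm

176 × 250 mm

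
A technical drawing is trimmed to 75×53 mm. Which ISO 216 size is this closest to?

Aspect ratio 75/53 ≈ 1.415 — close to the ISO √2 ≈ 1.414.
In the A-series (A0 area = 1 m²): A8 = 52 × 74 mm.
Off by 2 mm total — nearest standard size.

A8 (52 × 74 mm)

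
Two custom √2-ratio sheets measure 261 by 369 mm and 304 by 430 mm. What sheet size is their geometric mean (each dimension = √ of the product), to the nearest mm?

282 × 398 mm

Short side: √(261 · 304) = √79344 ≈ 281.7 → 282 mm
Long side: √(369 · 430) = √158670 ≈ 398.3 → 398 mm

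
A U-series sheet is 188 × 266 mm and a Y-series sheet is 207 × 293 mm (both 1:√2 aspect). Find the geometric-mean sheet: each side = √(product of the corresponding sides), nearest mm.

Short side: √(188 · 207) = √38916 ≈ 197.3 → 197 mm
Long side: √(266 · 293) = √77938 ≈ 279.2 → 279 mm

197 × 279 mm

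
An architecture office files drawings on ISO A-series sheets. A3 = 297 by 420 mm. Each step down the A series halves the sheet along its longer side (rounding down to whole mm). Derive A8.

A4: ⌊420/2⌋ × 297 = 210 × 297 mm
A5: ⌊297/2⌋ × 210 = 148 × 210 mm
A6: ⌊210/2⌋ × 148 = 105 × 148 mm
A7: ⌊148/2⌋ × 105 = 74 × 105 mm
A8: ⌊105/2⌋ × 74 = 52 × 74 mm

52 × 74 mm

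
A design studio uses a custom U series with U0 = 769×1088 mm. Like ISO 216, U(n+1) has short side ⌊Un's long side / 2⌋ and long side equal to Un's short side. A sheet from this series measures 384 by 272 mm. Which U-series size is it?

U3

U0: 769 × 1088 mm
U1: 544 × 769 mm
U2: 384 × 544 mm
U3: 272 × 384 mm
U4: 192 × 272 mm
→ matches U3.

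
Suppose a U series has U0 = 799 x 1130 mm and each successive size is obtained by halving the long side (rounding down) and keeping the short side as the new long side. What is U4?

U1: ⌊1130/2⌋ × 799 = 565 × 799 mm
U2: ⌊799/2⌋ × 565 = 399 × 565 mm
U3: ⌊565/2⌋ × 399 = 282 × 399 mm
U4: ⌊399/2⌋ × 282 = 199 × 282 mm

199 × 282 mm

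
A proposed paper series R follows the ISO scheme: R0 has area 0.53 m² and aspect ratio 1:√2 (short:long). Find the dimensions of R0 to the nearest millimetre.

612 × 866 mm

Let the short side be w mm. Then w · w√2 = 0.53 m² = 530,000 mm².
w² = 530,000/√2, so w ≈ 612.2 mm; long side = w√2 ≈ 865.8 mm.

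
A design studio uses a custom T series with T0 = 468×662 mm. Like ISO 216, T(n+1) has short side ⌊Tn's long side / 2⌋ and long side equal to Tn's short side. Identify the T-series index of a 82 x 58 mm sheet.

T0: 468 × 662 mm
T1: 331 × 468 mm
T2: 234 × 331 mm
T3: 165 × 234 mm
T4: 117 × 165 mm
T5: 82 × 117 mm
T6: 58 × 82 mm
T7: 41 × 58 mm
→ matches T6.

T6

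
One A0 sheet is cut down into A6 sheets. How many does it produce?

64

A0 = 841 × 1189 mm; A6 = 105 × 148 mm.
Each halving step doubles the count; 6 steps from A0 to A6.
2^6 = 64.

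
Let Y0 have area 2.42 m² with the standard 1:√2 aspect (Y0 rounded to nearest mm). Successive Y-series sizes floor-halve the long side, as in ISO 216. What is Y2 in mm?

654 × 925 mm

Let Y0's short side be w mm. w · w√2 = 2.42 m² = 2,420,000 mm², so w ≈ 1308.1 mm and w√2 ≈ 1850.0 mm → Y0 = 1308 × 1850 mm.
Y1: ⌊1850/2⌋ × 1308 = 925 × 1308 mm
Y2: ⌊1308/2⌋ × 925 = 654 × 925 mm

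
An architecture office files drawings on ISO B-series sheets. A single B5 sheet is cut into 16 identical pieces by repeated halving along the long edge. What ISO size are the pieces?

B9

16 = 2^4, so 4 halving steps.
B5 → B6 → … → B9 after 4 steps.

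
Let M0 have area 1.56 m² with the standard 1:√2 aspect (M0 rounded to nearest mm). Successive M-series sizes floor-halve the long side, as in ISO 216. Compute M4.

262 × 371 mm

Let M0's short side be w mm. w · w√2 = 1.56 m² = 1,560,000 mm², so w ≈ 1050.3 mm and w√2 ≈ 1485.3 mm → M0 = 1050 × 1485 mm.
M1: ⌊1485/2⌋ × 1050 = 742 × 1050 mm
M2: ⌊1050/2⌋ × 742 = 525 × 742 mm
M3: ⌊742/2⌋ × 525 = 371 × 525 mm
M4: ⌊525/2⌋ × 371 = 262 × 371 mm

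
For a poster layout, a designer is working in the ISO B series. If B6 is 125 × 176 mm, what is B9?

B7: ⌊176/2⌋ × 125 = 88 × 125 mm
B8: ⌊125/2⌋ × 88 = 62 × 88 mm
B9: ⌊88/2⌋ × 62 = 44 × 62 mm

44 × 62 mm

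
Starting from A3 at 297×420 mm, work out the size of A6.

105 × 148 mm

A4: ⌊420/2⌋ × 297 = 210 × 297 mm
A5: ⌊297/2⌋ × 210 = 148 × 210 mm
A6: ⌊210/2⌋ × 148 = 105 × 148 mm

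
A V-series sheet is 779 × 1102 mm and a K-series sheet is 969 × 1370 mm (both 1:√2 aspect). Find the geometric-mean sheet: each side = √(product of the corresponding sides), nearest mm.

869 × 1229 mm

Short side: √(779 · 969) = √754851 ≈ 868.8 → 869 mm
Long side: √(1102 · 1370) = √1509740 ≈ 1228.7 → 1229 mm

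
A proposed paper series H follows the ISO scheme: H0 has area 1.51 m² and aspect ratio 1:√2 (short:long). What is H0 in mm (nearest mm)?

1033 × 1461 mm

Let the short side be w mm. Then w · w√2 = 1.51 m² = 1,510,000 mm².
w² = 1,510,000/√2, so w ≈ 1033.3 mm; long side = w√2 ≈ 1461.3 mm.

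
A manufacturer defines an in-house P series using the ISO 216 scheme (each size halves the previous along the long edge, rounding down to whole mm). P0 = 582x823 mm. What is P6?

P1 = 411 × 582 mm (from P0 by 1 halving).
P2: ⌊582/2⌋ × 411 = 291 × 411 mm
P3: ⌊411/2⌋ × 291 = 205 × 291 mm
P4: ⌊291/2⌋ × 205 = 145 × 205 mm
P5: ⌊205/2⌋ × 145 = 102 × 145 mm
P6: ⌊145/2⌋ × 102 = 72 × 102 mm

72 × 102 mm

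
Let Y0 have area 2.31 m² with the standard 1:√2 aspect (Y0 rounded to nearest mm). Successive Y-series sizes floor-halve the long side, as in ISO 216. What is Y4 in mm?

Let Y0's short side be w mm. w · w√2 = 2.31 m² = 2,310,000 mm², so w ≈ 1278.1 mm and w√2 ≈ 1807.4 mm → Y0 = 1278 × 1807 mm.
Y1: ⌊1807/2⌋ × 1278 = 903 × 1278 mm
Y2: ⌊1278/2⌋ × 903 = 639 × 903 mm
Y3: ⌊903/2⌋ × 639 = 451 × 639 mm
Y4: ⌊639/2⌋ × 451 = 319 × 451 mm

319 × 451 mm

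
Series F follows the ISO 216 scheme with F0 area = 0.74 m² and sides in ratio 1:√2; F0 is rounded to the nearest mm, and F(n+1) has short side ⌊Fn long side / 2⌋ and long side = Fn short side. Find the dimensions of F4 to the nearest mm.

180 × 255 mm

Let F0's short side be w mm. w · w√2 = 0.74 m² = 740,000 mm², so w ≈ 723.4 mm and w√2 ≈ 1023.0 mm → F0 = 723 × 1023 mm.
F1: ⌊1023/2⌋ × 723 = 511 × 723 mm
F2: ⌊723/2⌋ × 511 = 361 × 511 mm
F3: ⌊511/2⌋ × 361 = 255 × 361 mm
F4: ⌊361/2⌋ × 255 = 180 × 255 mm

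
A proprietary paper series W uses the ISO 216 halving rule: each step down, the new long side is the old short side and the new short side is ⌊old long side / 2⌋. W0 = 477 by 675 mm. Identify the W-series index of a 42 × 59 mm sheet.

W0: 477 × 675 mm
W1: 337 × 477 mm
W2: 238 × 337 mm
W3: 168 × 238 mm
W4: 119 × 168 mm
W5: 84 × 119 mm
W6: 59 × 84 mm
W7: 42 × 59 mm
W8: 29 × 42 mm
→ matches W7.

W7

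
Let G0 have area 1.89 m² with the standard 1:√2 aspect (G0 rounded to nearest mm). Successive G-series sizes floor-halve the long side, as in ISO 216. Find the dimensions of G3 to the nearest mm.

Let G0's short side be w mm. w · w√2 = 1.89 m² = 1,890,000 mm², so w ≈ 1156.0 mm and w√2 ≈ 1634.9 mm → G0 = 1156 × 1635 mm.
G1: ⌊1635/2⌋ × 1156 = 817 × 1156 mm
G2: ⌊1156/2⌋ × 817 = 578 × 817 mm
G3: ⌊817/2⌋ × 578 = 408 × 578 mm

408 × 578 mm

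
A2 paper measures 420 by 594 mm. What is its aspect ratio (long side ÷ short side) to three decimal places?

1.414

594 / 420 = 1.414
Matches √2 ≈ 1.414 — the ISO 216 defining ratio.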